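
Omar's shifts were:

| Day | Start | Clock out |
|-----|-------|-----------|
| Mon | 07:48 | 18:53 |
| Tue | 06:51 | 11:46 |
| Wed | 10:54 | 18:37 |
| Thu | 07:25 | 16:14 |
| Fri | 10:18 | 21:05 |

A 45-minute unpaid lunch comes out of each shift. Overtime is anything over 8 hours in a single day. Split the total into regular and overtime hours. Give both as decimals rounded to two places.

Mon: 07:48–18:53 = 11 h 5 min; less 45 min break → 10 h 20 min
Tue: 06:51–11:46 = 4 h 55 min; less 45 min break → 4 h 10 min
Wed: 10:54–18:37 = 7 h 43 min; less 45 min break → 6 h 58 min
Thu: 07:25–16:14 = 8 h 49 min; less 45 min break → 8 h 4 min
Fri: 10:18–21:05 = 10 h 47 min; less 45 min break → 10 h 2 min
Mon reg 8 h 0 min / OT 2 h 20 min; Tue reg 4 h 10 min / OT 0 h 0 min; Wed reg 6 h 58 min / OT 0 h 0 min; Thu reg 8 h 0 min / OT 0 h 4 min; Fri reg 8 h 0 min / OT 2 h 2 min.
Totals: regular 35 h 8 min, overtime 4 h 26 min.

Regular 35.13 hours, overtime 4.43 hours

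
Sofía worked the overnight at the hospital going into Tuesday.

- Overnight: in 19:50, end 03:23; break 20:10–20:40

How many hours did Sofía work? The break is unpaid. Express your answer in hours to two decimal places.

7.05 hours

Overnight: 19:50 → midnight = 4 h 10 min; midnight → 03:23 = 3 h 23 min; span 7 h 33 min; less 30 min break → 7 h 3 min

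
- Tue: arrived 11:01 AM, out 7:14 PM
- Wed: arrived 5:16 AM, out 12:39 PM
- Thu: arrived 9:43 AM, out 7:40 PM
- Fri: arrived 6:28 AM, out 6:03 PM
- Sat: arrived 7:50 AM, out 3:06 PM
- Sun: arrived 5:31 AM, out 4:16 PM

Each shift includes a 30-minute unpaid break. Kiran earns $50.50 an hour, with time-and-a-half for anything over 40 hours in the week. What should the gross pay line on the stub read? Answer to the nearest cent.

Tue: 11:01 AM–7:14 PM = 8 h 13 min; less 30 min break → 7 h 43 min
Wed: 5:16 AM–12:39 PM = 7 h 23 min; less 30 min break → 6 h 53 min
Thu: 9:43 AM–7:40 PM = 9 h 57 min; less 30 min break → 9 h 27 min
Fri: 6:28 AM–6:03 PM = 11 h 35 min; less 30 min break → 11 h 5 min
Sat: 7:50 AM–3:06 PM = 7 h 16 min; less 30 min break → 6 h 46 min
Sun: 5:31 AM–4:16 PM = 10 h 45 min; less 30 min break → 10 h 15 min
Total worked: 52 h 9 min = 3129 min.
Regular 40 h 0 min = 2400 min at $50.50/h; overtime 12 h 9 min = 729 min at $75.75/h.
Pay = (2400 × $50.50 + 729 × $75.75) ÷ 60 = $2940.36.

$2940.36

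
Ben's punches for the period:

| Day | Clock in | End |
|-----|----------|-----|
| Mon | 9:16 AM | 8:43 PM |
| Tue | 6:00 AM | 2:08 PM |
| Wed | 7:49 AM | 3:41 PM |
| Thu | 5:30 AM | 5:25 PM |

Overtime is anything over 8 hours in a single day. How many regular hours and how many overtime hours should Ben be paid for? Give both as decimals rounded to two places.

Mon: 9:16 AM–8:43 PM = 11 h 27 min
Tue: 6:00 AM–2:08 PM = 8 h 8 min
Wed: 7:49 AM–3:41 PM = 7 h 52 min
Thu: 5:30 AM–5:25 PM = 11 h 55 min
Mon reg 8 h 0 min / OT 3 h 27 min; Tue reg 8 h 0 min / OT 0 h 8 min; Wed reg 7 h 52 min / OT 0 h 0 min; Thu reg 8 h 0 min / OT 3 h 55 min.
Totals: regular 31 h 52 min, overtime 7 h 30 min.

Regular 31.87 hours, overtime 7.50 hours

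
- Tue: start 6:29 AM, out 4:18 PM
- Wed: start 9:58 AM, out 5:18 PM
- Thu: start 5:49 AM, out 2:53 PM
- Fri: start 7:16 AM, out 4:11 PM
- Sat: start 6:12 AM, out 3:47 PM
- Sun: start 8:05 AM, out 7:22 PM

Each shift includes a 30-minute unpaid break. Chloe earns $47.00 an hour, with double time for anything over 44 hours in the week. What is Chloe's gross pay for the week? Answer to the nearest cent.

$2914.00

Tue: 6:29 AM–4:18 PM = 9 h 49 min; less 30 min break → 9 h 19 min
Wed: 9:58 AM–5:18 PM = 7 h 20 min; less 30 min break → 6 h 50 min
Thu: 5:49 AM–2:53 PM = 9 h 4 min; less 30 min break → 8 h 34 min
Fri: 7:16 AM–4:11 PM = 8 h 55 min; less 30 min break → 8 h 25 min
Sat: 6:12 AM–3:47 PM = 9 h 35 min; less 30 min break → 9 h 5 min
Sun: 8:05 AM–7:22 PM = 11 h 17 min; less 30 min break → 10 h 47 min
Total worked: 53 h 0 min = 3180 min.
Regular 44 h 0 min = 2640 min at $47.00/h; overtime 9 h 0 min = 540 min at $94.00/h.
Pay = (2640 × $47.00 + 540 × $94.00) ÷ 60 = $2914.00.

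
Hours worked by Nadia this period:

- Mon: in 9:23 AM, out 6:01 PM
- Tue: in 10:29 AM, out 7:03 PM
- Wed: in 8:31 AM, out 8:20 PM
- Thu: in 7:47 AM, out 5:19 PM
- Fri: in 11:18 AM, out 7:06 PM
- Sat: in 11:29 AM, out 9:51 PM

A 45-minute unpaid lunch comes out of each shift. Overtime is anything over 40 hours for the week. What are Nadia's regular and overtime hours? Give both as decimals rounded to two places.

Regular 40.00 hours, overtime 12.22 hours

Mon: 9:23 AM–6:01 PM = 8 h 38 min; less 45 min break → 7 h 53 min
Tue: 10:29 AM–7:03 PM = 8 h 34 min; less 45 min break → 7 h 49 min
Wed: 8:31 AM–8:20 PM = 11 h 49 min; less 45 min break → 11 h 4 min
Thu: 7:47 AM–5:19 PM = 9 h 32 min; less 45 min break → 8 h 47 min
Fri: 11:18 AM–7:06 PM = 7 h 48 min; less 45 min break → 7 h 3 min
Sat: 11:29 AM–9:51 PM = 10 h 22 min; less 45 min break → 9 h 37 min
Total worked: 52 h 13 min = 52.22 h.
Threshold 40 h → overtime 12 h 13 min, regular 40 h 0 min.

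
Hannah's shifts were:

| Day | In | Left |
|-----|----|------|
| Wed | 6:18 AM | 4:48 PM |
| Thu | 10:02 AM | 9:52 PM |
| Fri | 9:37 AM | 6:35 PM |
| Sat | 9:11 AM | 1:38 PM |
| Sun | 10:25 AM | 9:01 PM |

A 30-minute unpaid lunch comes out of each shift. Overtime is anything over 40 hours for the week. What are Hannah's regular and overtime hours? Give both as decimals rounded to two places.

Wed: 6:18 AM–4:48 PM = 10 h 30 min; less 30 min break → 10 h 0 min
Thu: 10:02 AM–9:52 PM = 11 h 50 min; less 30 min break → 11 h 20 min
Fri: 9:37 AM–6:35 PM = 8 h 58 min; less 30 min break → 8 h 28 min
Sat: 9:11 AM–1:38 PM = 4 h 27 min; less 30 min break → 3 h 57 min
Sun: 10:25 AM–9:01 PM = 10 h 36 min; less 30 min break → 10 h 6 min
Total worked: 43 h 51 min = 43.85 h.
Threshold 40 h → overtime 3 h 51 min, regular 40 h 0 min.

Regular 40.00 hours, overtime 3.85 hours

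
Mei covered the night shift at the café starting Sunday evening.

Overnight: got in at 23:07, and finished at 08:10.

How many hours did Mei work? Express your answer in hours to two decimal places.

Overnight: 23:07 → midnight = 0 h 53 min; midnight → 08:10 = 8 h 10 min; span 9 h 3 min

9.05 hours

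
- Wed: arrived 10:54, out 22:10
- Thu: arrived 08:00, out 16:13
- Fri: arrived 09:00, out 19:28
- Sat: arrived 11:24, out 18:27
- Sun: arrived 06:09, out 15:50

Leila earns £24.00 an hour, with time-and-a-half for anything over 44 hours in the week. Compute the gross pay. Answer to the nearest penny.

Wed: 10:54–22:10 = 11 h 16 min
Thu: 08:00–16:13 = 8 h 13 min
Fri: 09:00–19:28 = 10 h 28 min
Sat: 11:24–18:27 = 7 h 3 min
Sun: 06:09–15:50 = 9 h 41 min
Total worked: 46 h 41 min = 2801 min.
Regular 44 h 0 min = 2640 min at £24.00/h; overtime 2 h 41 min = 161 min at £36.00/h.
Pay = (2640 × £24.00 + 161 × £36.00) ÷ 60 = £1152.60.

£1152.60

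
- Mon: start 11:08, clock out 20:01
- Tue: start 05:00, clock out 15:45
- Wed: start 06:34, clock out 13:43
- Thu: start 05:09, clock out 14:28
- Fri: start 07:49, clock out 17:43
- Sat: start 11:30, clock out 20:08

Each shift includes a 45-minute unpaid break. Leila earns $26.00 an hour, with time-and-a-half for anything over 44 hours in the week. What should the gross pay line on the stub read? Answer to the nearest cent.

$1383.20

Mon: 11:08–20:01 = 8 h 53 min; less 45 min break → 8 h 8 min
Tue: 05:00–15:45 = 10 h 45 min; less 45 min break → 10 h 0 min
Wed: 06:34–13:43 = 7 h 9 min; less 45 min break → 6 h 24 min
Thu: 05:09–14:28 = 9 h 19 min; less 45 min break → 8 h 34 min
Fri: 07:49–17:43 = 9 h 54 min; less 45 min break → 9 h 9 min
Sat: 11:30–20:08 = 8 h 38 min; less 45 min break → 7 h 53 min
Total worked: 50 h 8 min = 3008 min.
Regular 44 h 0 min = 2640 min at $26.00/h; overtime 6 h 8 min = 368 min at $39.00/h.
Pay = (2640 × $26.00 + 368 × $39.00) ÷ 60 = $1383.20.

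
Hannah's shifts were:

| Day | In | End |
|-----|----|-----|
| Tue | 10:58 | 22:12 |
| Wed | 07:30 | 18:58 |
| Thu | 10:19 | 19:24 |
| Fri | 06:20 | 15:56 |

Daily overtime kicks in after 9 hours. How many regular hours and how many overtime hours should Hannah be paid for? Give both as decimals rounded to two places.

Regular 36.00 hours, overtime 5.38 hours

Tue: 10:58–22:12 = 11 h 14 min
Wed: 07:30–18:58 = 11 h 28 min
Thu: 10:19–19:24 = 9 h 5 min
Fri: 06:20–15:56 = 9 h 36 min
Tue reg 9 h 0 min / OT 2 h 14 min; Wed reg 9 h 0 min / OT 2 h 28 min; Thu reg 9 h 0 min / OT 0 h 5 min; Fri reg 9 h 0 min / OT 0 h 36 min.
Totals: regular 36 h 0 min, overtime 5 h 23 min.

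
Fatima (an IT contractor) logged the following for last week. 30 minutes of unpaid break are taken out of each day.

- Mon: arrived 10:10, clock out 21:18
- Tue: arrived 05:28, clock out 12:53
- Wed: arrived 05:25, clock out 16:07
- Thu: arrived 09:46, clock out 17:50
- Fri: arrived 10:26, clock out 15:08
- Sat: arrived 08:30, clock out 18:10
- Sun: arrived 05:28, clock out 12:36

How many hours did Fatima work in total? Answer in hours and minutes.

55 h 19 min

Mon: 10:10–21:18 = 11 h 8 min; less 30 min break → 10 h 38 min
Tue: 05:28–12:53 = 7 h 25 min; less 30 min break → 6 h 55 min
Wed: 05:25–16:07 = 10 h 42 min; less 30 min break → 10 h 12 min
Thu: 09:46–17:50 = 8 h 4 min; less 30 min break → 7 h 34 min
Fri: 10:26–15:08 = 4 h 42 min; less 30 min break → 4 h 12 min
Sat: 08:30–18:10 = 9 h 40 min; less 30 min break → 9 h 10 min
Sun: 05:28–12:36 = 7 h 8 min; less 30 min break → 6 h 38 min
Total: 10 h 38 min + 6 h 55 min + 10 h 12 min + 7 h 34 min + 4 h 12 min + 9 h 10 min + 6 h 38 min = 55 h 19 min.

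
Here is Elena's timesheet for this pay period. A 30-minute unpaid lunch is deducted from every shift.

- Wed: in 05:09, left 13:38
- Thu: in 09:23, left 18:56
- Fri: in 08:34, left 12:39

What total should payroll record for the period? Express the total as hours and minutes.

Wed: 05:09–13:38 = 8 h 29 min; less 30 min break → 7 h 59 min
Thu: 09:23–18:56 = 9 h 33 min; less 30 min break → 9 h 3 min
Fri: 08:34–12:39 = 4 h 5 min; less 30 min break → 3 h 35 min
Total: 7 h 59 min + 9 h 3 min + 3 h 35 min = 20 h 37 min.

20 h 37 min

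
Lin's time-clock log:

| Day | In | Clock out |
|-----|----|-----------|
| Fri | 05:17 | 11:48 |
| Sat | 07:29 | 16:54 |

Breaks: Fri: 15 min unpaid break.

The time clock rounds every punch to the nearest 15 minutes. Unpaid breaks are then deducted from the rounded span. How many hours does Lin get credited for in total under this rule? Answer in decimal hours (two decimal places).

15.75 hours

Fri: in 05:17→05:15, out 11:48→11:45; 6 h 30 min − 15 min = 6 h 15 min
Sat: in 07:29→07:30, out 16:54→17:00; 9 h 30 min
Total credited: 15 h 45 min.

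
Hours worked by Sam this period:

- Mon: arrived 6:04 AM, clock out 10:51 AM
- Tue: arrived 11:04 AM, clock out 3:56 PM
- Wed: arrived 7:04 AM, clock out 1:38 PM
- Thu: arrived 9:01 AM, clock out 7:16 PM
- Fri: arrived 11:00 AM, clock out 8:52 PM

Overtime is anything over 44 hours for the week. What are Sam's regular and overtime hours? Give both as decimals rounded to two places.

Mon: 6:04 AM–10:51 AM = 4 h 47 min
Tue: 11:04 AM–3:56 PM = 4 h 52 min
Wed: 7:04 AM–1:38 PM = 6 h 34 min
Thu: 9:01 AM–7:16 PM = 10 h 15 min
Fri: 11:00 AM–8:52 PM = 9 h 52 min
Total worked: 36 h 20 min = 36.33 h.
Threshold 44 h → overtime 0 h 0 min, regular 36 h 20 min.

Regular 36.33 hours, overtime 0.00 hours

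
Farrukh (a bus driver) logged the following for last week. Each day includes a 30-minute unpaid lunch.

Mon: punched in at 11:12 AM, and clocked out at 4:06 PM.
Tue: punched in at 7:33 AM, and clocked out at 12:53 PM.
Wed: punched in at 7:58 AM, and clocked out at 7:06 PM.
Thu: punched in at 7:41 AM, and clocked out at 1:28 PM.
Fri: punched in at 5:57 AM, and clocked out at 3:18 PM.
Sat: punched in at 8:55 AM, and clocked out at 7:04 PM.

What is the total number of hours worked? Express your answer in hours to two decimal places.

43.65 hours

Mon: 11:12 AM–4:06 PM = 4 h 54 min; less 30 min break → 4 h 24 min
Tue: 7:33 AM–12:53 PM = 5 h 20 min; less 30 min break → 4 h 50 min
Wed: 7:58 AM–7:06 PM = 11 h 8 min; less 30 min break → 10 h 38 min
Thu: 7:41 AM–1:28 PM = 5 h 47 min; less 30 min break → 5 h 17 min
Fri: 5:57 AM–3:18 PM = 9 h 21 min; less 30 min break → 8 h 51 min
Sat: 8:55 AM–7:04 PM = 10 h 9 min; less 30 min break → 9 h 39 min
Total: 4 h 24 min + 4 h 50 min + 10 h 38 min + 5 h 17 min + 8 h 51 min + 9 h 39 min = 43 h 39 min.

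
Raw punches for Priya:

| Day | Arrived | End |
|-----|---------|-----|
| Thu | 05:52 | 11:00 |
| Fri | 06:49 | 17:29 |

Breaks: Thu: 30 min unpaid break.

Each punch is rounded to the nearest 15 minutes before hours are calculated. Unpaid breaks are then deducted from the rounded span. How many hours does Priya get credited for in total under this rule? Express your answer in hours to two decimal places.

Thu: in 05:52→05:45, out 11:00→11:00; 5 h 15 min − 30 min = 4 h 45 min
Fri: in 06:49→06:45, out 17:29→17:30; 10 h 45 min
Total credited: 15 h 30 min.

15.50 hours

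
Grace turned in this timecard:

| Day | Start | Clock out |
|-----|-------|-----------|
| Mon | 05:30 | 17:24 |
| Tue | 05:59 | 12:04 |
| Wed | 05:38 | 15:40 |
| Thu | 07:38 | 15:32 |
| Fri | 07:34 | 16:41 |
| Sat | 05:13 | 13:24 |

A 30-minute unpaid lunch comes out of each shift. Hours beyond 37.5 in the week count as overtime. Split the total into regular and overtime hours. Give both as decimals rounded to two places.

Mon: 05:30–17:24 = 11 h 54 min; less 30 min break → 11 h 24 min
Tue: 05:59–12:04 = 6 h 5 min; less 30 min break → 5 h 35 min
Wed: 05:38–15:40 = 10 h 2 min; less 30 min break → 9 h 32 min
Thu: 07:38–15:32 = 7 h 54 min; less 30 min break → 7 h 24 min
Fri: 07:34–16:41 = 9 h 7 min; less 30 min break → 8 h 37 min
Sat: 05:13–13:24 = 8 h 11 min; less 30 min break → 7 h 41 min
Total worked: 50 h 13 min = 50.22 h.
Threshold 37.5 h → overtime 12 h 43 min, regular 37 h 30 min.

Regular 37.50 hours, overtime 12.72 hours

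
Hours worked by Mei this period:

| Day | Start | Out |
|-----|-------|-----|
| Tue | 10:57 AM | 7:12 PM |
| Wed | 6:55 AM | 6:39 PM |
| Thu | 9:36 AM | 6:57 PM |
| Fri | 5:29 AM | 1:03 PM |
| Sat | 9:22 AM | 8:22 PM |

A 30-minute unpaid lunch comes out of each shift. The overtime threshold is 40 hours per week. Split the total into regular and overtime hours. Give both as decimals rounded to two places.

Tue: 10:57 AM–7:12 PM = 8 h 15 min; less 30 min break → 7 h 45 min
Wed: 6:55 AM–6:39 PM = 11 h 44 min; less 30 min break → 11 h 14 min
Thu: 9:36 AM–6:57 PM = 9 h 21 min; less 30 min break → 8 h 51 min
Fri: 5:29 AM–1:03 PM = 7 h 34 min; less 30 min break → 7 h 4 min
Sat: 9:22 AM–8:22 PM = 11 h 0 min; less 30 min break → 10 h 30 min
Total worked: 45 h 24 min = 45.40 h.
Threshold 40 h → overtime 5 h 24 min, regular 40 h 0 min.

Regular 40.00 hours, overtime 5.40 hours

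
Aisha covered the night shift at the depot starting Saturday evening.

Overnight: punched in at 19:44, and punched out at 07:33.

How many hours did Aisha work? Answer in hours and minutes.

Overnight: 19:44 → midnight = 4 h 16 min; midnight → 07:33 = 7 h 33 min; span 11 h 49 min

11 h 49 min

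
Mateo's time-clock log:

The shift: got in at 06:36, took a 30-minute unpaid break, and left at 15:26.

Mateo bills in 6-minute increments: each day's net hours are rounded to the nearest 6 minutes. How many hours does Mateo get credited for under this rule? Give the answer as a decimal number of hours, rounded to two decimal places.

The shift: 06:36–15:26 = 8 h 50 min − 30 min = 8 h 20 min → rounds to 8 h 18 min

8.30 hours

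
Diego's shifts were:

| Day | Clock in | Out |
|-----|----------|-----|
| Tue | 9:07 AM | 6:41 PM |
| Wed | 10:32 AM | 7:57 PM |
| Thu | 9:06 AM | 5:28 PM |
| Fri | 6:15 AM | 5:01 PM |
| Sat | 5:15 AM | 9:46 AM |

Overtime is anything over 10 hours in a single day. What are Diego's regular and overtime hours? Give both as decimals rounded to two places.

Tue: 9:07 AM–6:41 PM = 9 h 34 min
Wed: 10:32 AM–7:57 PM = 9 h 25 min
Thu: 9:06 AM–5:28 PM = 8 h 22 min
Fri: 6:15 AM–5:01 PM = 10 h 46 min
Sat: 5:15 AM–9:46 AM = 4 h 31 min
Tue reg 9 h 34 min / OT 0 h 0 min; Wed reg 9 h 25 min / OT 0 h 0 min; Thu reg 8 h 22 min / OT 0 h 0 min; Fri reg 10 h 0 min / OT 0 h 46 min; Sat reg 4 h 31 min / OT 0 h 0 min.
Totals: regular 41 h 52 min, overtime 0 h 46 min.

Regular 41.87 hours, overtime 0.77 hours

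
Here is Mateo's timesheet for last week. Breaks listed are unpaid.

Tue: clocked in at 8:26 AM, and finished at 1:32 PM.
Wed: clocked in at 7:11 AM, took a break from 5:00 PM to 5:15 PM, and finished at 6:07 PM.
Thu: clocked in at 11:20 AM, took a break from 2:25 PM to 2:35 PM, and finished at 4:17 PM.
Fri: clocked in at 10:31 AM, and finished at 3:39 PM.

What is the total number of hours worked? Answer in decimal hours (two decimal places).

Tue: 8:26 AM–1:32 PM = 5 h 6 min
Wed: 7:11 AM–6:07 PM = 10 h 56 min; less 15 min break → 10 h 41 min
Thu: 11:20 AM–4:17 PM = 4 h 57 min; less 10 min break → 4 h 47 min
Fri: 10:31 AM–3:39 PM = 5 h 8 min
Total: 5 h 6 min + 10 h 41 min + 4 h 47 min + 5 h 8 min = 25 h 42 min.

25.70 hours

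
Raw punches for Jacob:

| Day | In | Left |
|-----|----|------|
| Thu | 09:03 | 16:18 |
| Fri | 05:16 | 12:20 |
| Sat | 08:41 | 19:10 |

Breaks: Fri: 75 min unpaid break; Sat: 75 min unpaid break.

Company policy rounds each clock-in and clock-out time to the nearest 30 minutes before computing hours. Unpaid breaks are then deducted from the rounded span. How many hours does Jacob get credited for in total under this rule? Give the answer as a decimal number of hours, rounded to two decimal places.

22.50 hours

Thu: in 09:03→09:00, out 16:18→16:30; 7 h 30 min
Fri: in 05:16→05:30, out 12:20→12:30; 7 h 0 min − 75 min = 5 h 45 min
Sat: in 08:41→08:30, out 19:10→19:00; 10 h 30 min − 75 min = 9 h 15 min
Total credited: 22 h 30 min.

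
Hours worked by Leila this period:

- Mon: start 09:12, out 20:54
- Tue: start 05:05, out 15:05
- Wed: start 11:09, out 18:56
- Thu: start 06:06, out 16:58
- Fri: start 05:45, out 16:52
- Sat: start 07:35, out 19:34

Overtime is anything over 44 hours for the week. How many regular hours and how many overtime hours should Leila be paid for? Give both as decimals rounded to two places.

Mon: 09:12–20:54 = 11 h 42 min
Tue: 05:05–15:05 = 10 h 0 min
Wed: 11:09–18:56 = 7 h 47 min
Thu: 06:06–16:58 = 10 h 52 min
Fri: 05:45–16:52 = 11 h 7 min
Sat: 07:35–19:34 = 11 h 59 min
Total worked: 63 h 27 min = 63.45 h.
Threshold 44 h → overtime 19 h 27 min, regular 44 h 0 min.

Regular 44.00 hours, overtime 19.45 hours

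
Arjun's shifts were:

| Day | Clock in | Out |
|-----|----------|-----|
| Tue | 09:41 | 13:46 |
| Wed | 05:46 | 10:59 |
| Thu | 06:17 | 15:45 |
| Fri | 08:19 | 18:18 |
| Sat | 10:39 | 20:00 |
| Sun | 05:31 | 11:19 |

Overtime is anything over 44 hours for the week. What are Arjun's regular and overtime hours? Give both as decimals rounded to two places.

Tue: 09:41–13:46 = 4 h 5 min
Wed: 05:46–10:59 = 5 h 13 min
Thu: 06:17–15:45 = 9 h 28 min
Fri: 08:19–18:18 = 9 h 59 min
Sat: 10:39–20:00 = 9 h 21 min
Sun: 05:31–11:19 = 5 h 48 min
Total worked: 43 h 54 min = 43.90 h.
Threshold 44 h → overtime 0 h 0 min, regular 43 h 54 min.

Regular 43.90 hours, overtime 0.00 hours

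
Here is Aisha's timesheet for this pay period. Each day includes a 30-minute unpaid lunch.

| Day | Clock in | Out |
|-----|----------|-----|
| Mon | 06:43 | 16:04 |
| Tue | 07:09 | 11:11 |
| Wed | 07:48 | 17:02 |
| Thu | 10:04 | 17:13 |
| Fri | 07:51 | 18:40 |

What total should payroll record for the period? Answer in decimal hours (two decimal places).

Mon: 06:43–16:04 = 9 h 21 min; less 30 min break → 8 h 51 min
Tue: 07:09–11:11 = 4 h 2 min; less 30 min break → 3 h 32 min
Wed: 07:48–17:02 = 9 h 14 min; less 30 min break → 8 h 44 min
Thu: 10:04–17:13 = 7 h 9 min; less 30 min break → 6 h 39 min
Fri: 07:51–18:40 = 10 h 49 min; less 30 min break → 10 h 19 min
Total: 8 h 51 min + 3 h 32 min + 8 h 44 min + 6 h 39 min + 10 h 19 min = 38 h 5 min.

38.08 hours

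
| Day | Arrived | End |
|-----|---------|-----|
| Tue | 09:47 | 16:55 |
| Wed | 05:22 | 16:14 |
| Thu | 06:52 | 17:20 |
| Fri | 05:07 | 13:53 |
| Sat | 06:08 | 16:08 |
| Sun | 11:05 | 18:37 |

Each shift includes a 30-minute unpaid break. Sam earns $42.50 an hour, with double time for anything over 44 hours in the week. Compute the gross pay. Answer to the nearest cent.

Tue: 09:47–16:55 = 7 h 8 min; less 30 min break → 6 h 38 min
Wed: 05:22–16:14 = 10 h 52 min; less 30 min break → 10 h 22 min
Thu: 06:52–17:20 = 10 h 28 min; less 30 min break → 9 h 58 min
Fri: 05:07–13:53 = 8 h 46 min; less 30 min break → 8 h 16 min
Sat: 06:08–16:08 = 10 h 0 min; less 30 min break → 9 h 30 min
Sun: 11:05–18:37 = 7 h 32 min; less 30 min break → 7 h 2 min
Total worked: 51 h 46 min = 3106 min.
Regular 44 h 0 min = 2640 min at $42.50/h; overtime 7 h 46 min = 466 min at $85.00/h.
Pay = (2640 × $42.50 + 466 × $85.00) ÷ 60 = $2530.17.

$2530.17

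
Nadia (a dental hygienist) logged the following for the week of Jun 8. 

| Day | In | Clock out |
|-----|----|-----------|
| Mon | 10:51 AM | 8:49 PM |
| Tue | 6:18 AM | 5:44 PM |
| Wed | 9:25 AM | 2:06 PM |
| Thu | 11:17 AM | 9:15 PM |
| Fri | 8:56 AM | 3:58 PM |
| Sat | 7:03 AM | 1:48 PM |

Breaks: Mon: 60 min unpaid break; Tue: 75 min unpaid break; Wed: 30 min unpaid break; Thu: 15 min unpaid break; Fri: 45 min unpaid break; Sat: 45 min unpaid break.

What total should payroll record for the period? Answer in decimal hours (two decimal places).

45.33 hours

Mon: 10:51 AM–8:49 PM = 9 h 58 min; less 60 min break → 8 h 58 min
Tue: 6:18 AM–5:44 PM = 11 h 26 min; less 75 min break → 10 h 11 min
Wed: 9:25 AM–2:06 PM = 4 h 41 min; less 30 min break → 4 h 11 min
Thu: 11:17 AM–9:15 PM = 9 h 58 min; less 15 min break → 9 h 43 min
Fri: 8:56 AM–3:58 PM = 7 h 2 min; less 45 min break → 6 h 17 min
Sat: 7:03 AM–1:48 PM = 6 h 45 min; less 45 min break → 6 h 0 min
Total: 8 h 58 min + 10 h 11 min + 4 h 11 min + 9 h 43 min + 6 h 17 min + 6 h 0 min = 45 h 20 min.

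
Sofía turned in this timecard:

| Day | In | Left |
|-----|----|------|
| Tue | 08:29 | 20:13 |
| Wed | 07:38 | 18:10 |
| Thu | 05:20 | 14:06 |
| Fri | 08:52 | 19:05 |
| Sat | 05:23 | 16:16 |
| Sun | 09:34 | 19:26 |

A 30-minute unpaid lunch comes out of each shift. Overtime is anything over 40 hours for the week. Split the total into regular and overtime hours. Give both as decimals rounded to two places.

Tue: 08:29–20:13 = 11 h 44 min; less 30 min break → 11 h 14 min
Wed: 07:38–18:10 = 10 h 32 min; less 30 min break → 10 h 2 min
Thu: 05:20–14:06 = 8 h 46 min; less 30 min break → 8 h 16 min
Fri: 08:52–19:05 = 10 h 13 min; less 30 min break → 9 h 43 min
Sat: 05:23–16:16 = 10 h 53 min; less 30 min break → 10 h 23 min
Sun: 09:34–19:26 = 9 h 52 min; less 30 min break → 9 h 22 min
Total worked: 59 h 0 min = 59.00 h.
Threshold 40 h → overtime 19 h 0 min, regular 40 h 0 min.

Regular 40.00 hours, overtime 19.00 hours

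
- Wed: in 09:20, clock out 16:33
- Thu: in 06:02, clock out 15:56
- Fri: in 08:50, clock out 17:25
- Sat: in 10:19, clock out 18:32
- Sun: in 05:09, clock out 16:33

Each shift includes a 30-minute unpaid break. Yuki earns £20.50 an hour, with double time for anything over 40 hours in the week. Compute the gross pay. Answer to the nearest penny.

Wed: 09:20–16:33 = 7 h 13 min; less 30 min break → 6 h 43 min
Thu: 06:02–15:56 = 9 h 54 min; less 30 min break → 9 h 24 min
Fri: 08:50–17:25 = 8 h 35 min; less 30 min break → 8 h 5 min
Sat: 10:19–18:32 = 8 h 13 min; less 30 min break → 7 h 43 min
Sun: 05:09–16:33 = 11 h 24 min; less 30 min break → 10 h 54 min
Total worked: 42 h 49 min = 2569 min.
Regular 40 h 0 min = 2400 min at £20.50/h; overtime 2 h 49 min = 169 min at £41.00/h.
Pay = (2400 × £20.50 + 169 × £41.00) ÷ 60 = £935.48.

£935.48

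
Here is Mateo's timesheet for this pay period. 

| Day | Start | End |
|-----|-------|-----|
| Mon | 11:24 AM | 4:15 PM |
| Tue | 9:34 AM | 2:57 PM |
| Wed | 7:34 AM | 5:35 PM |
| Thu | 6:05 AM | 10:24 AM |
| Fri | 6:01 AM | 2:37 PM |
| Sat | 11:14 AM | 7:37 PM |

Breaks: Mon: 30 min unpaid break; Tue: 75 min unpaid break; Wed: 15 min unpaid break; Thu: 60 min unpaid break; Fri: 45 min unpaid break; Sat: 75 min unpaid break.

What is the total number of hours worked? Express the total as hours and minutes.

Mon: 11:24 AM–4:15 PM = 4 h 51 min; less 30 min break → 4 h 21 min
Tue: 9:34 AM–2:57 PM = 5 h 23 min; less 75 min break → 4 h 8 min
Wed: 7:34 AM–5:35 PM = 10 h 1 min; less 15 min break → 9 h 46 min
Thu: 6:05 AM–10:24 AM = 4 h 19 min; less 60 min break → 3 h 19 min
Fri: 6:01 AM–2:37 PM = 8 h 36 min; less 45 min break → 7 h 51 min
Sat: 11:14 AM–7:37 PM = 8 h 23 min; less 75 min break → 7 h 8 min
Total: 4 h 21 min + 4 h 8 min + 9 h 46 min + 3 h 19 min + 7 h 51 min + 7 h 8 min = 36 h 33 min.

36 h 33 min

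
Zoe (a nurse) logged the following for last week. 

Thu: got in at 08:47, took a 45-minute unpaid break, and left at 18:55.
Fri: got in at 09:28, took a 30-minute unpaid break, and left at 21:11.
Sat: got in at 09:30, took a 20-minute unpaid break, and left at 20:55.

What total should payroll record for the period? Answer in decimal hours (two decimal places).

31.68 hours

Thu: 08:47–18:55 = 10 h 8 min; less 45 min break → 9 h 23 min
Fri: 09:28–21:11 = 11 h 43 min; less 30 min break → 11 h 13 min
Sat: 09:30–20:55 = 11 h 25 min; less 20 min break → 11 h 5 min
Total: 9 h 23 min + 11 h 13 min + 11 h 5 min = 31 h 41 min.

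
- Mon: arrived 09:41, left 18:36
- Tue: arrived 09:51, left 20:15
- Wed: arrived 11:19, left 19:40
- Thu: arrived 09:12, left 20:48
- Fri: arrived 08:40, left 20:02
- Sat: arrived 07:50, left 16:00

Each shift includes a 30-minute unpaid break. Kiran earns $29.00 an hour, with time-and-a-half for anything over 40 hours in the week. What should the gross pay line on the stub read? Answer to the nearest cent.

$1847.30

Mon: 09:41–18:36 = 8 h 55 min; less 30 min break → 8 h 25 min
Tue: 09:51–20:15 = 10 h 24 min; less 30 min break → 9 h 54 min
Wed: 11:19–19:40 = 8 h 21 min; less 30 min break → 7 h 51 min
Thu: 09:12–20:48 = 11 h 36 min; less 30 min break → 11 h 6 min
Fri: 08:40–20:02 = 11 h 22 min; less 30 min break → 10 h 52 min
Sat: 07:50–16:00 = 8 h 10 min; less 30 min break → 7 h 40 min
Total worked: 55 h 48 min = 3348 min.
Regular 40 h 0 min = 2400 min at $29.00/h; overtime 15 h 48 min = 948 min at $43.50/h.
Pay = (2400 × $29.00 + 948 × $43.50) ÷ 60 = $1847.30.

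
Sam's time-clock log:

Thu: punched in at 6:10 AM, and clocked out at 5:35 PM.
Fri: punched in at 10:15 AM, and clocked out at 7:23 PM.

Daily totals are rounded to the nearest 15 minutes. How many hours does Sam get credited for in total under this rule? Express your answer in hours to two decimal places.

20.75 hours

Thu: 6:10 AM–5:35 PM = 11 h 25 min → rounds to 11 h 30 min
Fri: 10:15 AM–7:23 PM = 9 h 8 min → rounds to 9 h 15 min
Total credited: 20 h 45 min.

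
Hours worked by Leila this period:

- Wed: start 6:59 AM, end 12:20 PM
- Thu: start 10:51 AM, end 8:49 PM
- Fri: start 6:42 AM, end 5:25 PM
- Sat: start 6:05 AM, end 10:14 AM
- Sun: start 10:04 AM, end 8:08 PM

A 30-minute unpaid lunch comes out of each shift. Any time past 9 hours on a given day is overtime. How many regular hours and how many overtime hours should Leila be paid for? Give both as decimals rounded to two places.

Regular 35.50 hours, overtime 2.25 hours

Wed: 6:59 AM–12:20 PM = 5 h 21 min; less 30 min break → 4 h 51 min
Thu: 10:51 AM–8:49 PM = 9 h 58 min; less 30 min break → 9 h 28 min
Fri: 6:42 AM–5:25 PM = 10 h 43 min; less 30 min break → 10 h 13 min
Sat: 6:05 AM–10:14 AM = 4 h 9 min; less 30 min break → 3 h 39 min
Sun: 10:04 AM–8:08 PM = 10 h 4 min; less 30 min break → 9 h 34 min
Wed reg 4 h 51 min / OT 0 h 0 min; Thu reg 9 h 0 min / OT 0 h 28 min; Fri reg 9 h 0 min / OT 1 h 13 min; Sat reg 3 h 39 min / OT 0 h 0 min; Sun reg 9 h 0 min / OT 0 h 34 min.
Totals: regular 35 h 30 min, overtime 2 h 15 min.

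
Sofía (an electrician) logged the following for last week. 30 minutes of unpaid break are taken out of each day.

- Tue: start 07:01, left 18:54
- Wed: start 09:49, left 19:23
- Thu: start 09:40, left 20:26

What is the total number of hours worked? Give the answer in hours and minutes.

Tue: 07:01–18:54 = 11 h 53 min; less 30 min break → 11 h 23 min
Wed: 09:49–19:23 = 9 h 34 min; less 30 min break → 9 h 4 min
Thu: 09:40–20:26 = 10 h 46 min; less 30 min break → 10 h 16 min
Total: 11 h 23 min + 9 h 4 min + 10 h 16 min = 30 h 43 min.

30 h 43 min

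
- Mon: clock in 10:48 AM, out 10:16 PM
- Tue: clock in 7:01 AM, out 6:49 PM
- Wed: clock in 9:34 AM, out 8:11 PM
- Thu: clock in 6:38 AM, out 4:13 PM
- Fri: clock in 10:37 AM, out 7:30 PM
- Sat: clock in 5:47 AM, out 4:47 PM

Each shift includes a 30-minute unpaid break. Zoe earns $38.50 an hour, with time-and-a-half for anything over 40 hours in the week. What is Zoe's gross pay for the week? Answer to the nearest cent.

Mon: 10:48 AM–10:16 PM = 11 h 28 min; less 30 min break → 10 h 58 min
Tue: 7:01 AM–6:49 PM = 11 h 48 min; less 30 min break → 11 h 18 min
Wed: 9:34 AM–8:11 PM = 10 h 37 min; less 30 min break → 10 h 7 min
Thu: 6:38 AM–4:13 PM = 9 h 35 min; less 30 min break → 9 h 5 min
Fri: 10:37 AM–7:30 PM = 8 h 53 min; less 30 min break → 8 h 23 min
Sat: 5:47 AM–4:47 PM = 11 h 0 min; less 30 min break → 10 h 30 min
Total worked: 60 h 21 min = 3621 min.
Regular 40 h 0 min = 2400 min at $38.50/h; overtime 20 h 21 min = 1221 min at $57.75/h.
Pay = (2400 × $38.50 + 1221 × $57.75) ÷ 60 = $2715.21.

$2715.21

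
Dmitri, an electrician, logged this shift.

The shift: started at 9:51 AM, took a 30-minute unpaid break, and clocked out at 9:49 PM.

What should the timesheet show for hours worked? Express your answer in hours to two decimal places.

11.47 hours

The shift: 9:51 AM–9:49 PM = 11 h 58 min; less 30 min break → 11 h 28 min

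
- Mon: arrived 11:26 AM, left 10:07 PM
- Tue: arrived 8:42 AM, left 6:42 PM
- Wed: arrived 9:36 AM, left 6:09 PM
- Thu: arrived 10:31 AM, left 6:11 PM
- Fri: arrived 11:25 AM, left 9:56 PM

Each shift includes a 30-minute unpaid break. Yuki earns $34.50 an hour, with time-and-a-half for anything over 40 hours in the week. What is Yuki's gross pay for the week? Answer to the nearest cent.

Mon: 11:26 AM–10:07 PM = 10 h 41 min; less 30 min break → 10 h 11 min
Tue: 8:42 AM–6:42 PM = 10 h 0 min; less 30 min break → 9 h 30 min
Wed: 9:36 AM–6:09 PM = 8 h 33 min; less 30 min break → 8 h 3 min
Thu: 10:31 AM–6:11 PM = 7 h 40 min; less 30 min break → 7 h 10 min
Fri: 11:25 AM–9:56 PM = 10 h 31 min; less 30 min break → 10 h 1 min
Total worked: 44 h 55 min = 2695 min.
Regular 40 h 0 min = 2400 min at $34.50/h; overtime 4 h 55 min = 295 min at $51.75/h.
Pay = (2400 × $34.50 + 295 × $51.75) ÷ 60 = $1634.44.

$1634.44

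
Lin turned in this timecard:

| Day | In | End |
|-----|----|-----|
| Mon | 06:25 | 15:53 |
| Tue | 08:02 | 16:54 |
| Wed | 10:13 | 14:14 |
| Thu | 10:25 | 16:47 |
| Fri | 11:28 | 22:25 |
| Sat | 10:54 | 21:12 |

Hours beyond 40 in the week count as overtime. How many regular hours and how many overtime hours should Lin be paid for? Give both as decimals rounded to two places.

Regular 40.00 hours, overtime 9.97 hours

Mon: 06:25–15:53 = 9 h 28 min
Tue: 08:02–16:54 = 8 h 52 min
Wed: 10:13–14:14 = 4 h 1 min
Thu: 10:25–16:47 = 6 h 22 min
Fri: 11:28–22:25 = 10 h 57 min
Sat: 10:54–21:12 = 10 h 18 min
Total worked: 49 h 58 min = 49.97 h.
Threshold 40 h → overtime 9 h 58 min, regular 40 h 0 min.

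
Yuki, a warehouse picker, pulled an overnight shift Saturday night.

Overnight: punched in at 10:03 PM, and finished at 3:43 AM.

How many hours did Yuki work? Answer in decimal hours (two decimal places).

5.67 hours

Overnight: 10:03 PM → midnight = 1 h 57 min; midnight → 3:43 AM = 3 h 43 min; span 5 h 40 min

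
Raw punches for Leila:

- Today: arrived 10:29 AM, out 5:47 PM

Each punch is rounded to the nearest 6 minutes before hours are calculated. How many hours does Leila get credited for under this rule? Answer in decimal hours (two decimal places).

Today: in 10:29 AM→10:30 AM, out 5:47 PM→5:48 PM; 7 h 18 min

7.30 hours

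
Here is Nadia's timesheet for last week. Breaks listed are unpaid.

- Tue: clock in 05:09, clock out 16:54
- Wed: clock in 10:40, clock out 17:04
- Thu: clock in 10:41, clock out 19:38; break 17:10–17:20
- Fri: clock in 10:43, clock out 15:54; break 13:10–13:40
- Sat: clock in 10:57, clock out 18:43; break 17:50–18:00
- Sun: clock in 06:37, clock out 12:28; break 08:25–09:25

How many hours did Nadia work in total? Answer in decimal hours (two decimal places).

Tue: 05:09–16:54 = 11 h 45 min
Wed: 10:40–17:04 = 6 h 24 min
Thu: 10:41–19:38 = 8 h 57 min; less 10 min break → 8 h 47 min
Fri: 10:43–15:54 = 5 h 11 min; less 30 min break → 4 h 41 min
Sat: 10:57–18:43 = 7 h 46 min; less 10 min break → 7 h 36 min
Sun: 06:37–12:28 = 5 h 51 min; less 60 min break → 4 h 51 min
Total: 11 h 45 min + 6 h 24 min + 8 h 47 min + 4 h 41 min + 7 h 36 min + 4 h 51 min = 44 h 4 min.

44.07 hours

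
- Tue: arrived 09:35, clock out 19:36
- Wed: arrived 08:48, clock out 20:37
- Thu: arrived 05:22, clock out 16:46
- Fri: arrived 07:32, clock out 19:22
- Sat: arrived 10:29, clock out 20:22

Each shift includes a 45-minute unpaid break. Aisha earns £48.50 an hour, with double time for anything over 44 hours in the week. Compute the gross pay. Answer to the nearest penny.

£2832.40

Tue: 09:35–19:36 = 10 h 1 min; less 45 min break → 9 h 16 min
Wed: 08:48–20:37 = 11 h 49 min; less 45 min break → 11 h 4 min
Thu: 05:22–16:46 = 11 h 24 min; less 45 min break → 10 h 39 min
Fri: 07:32–19:22 = 11 h 50 min; less 45 min break → 11 h 5 min
Sat: 10:29–20:22 = 9 h 53 min; less 45 min break → 9 h 8 min
Total worked: 51 h 12 min = 3072 min.
Regular 44 h 0 min = 2640 min at £48.50/h; overtime 7 h 12 min = 432 min at £97.00/h.
Pay = (2640 × £48.50 + 432 × £97.00) ÷ 60 = £2832.40.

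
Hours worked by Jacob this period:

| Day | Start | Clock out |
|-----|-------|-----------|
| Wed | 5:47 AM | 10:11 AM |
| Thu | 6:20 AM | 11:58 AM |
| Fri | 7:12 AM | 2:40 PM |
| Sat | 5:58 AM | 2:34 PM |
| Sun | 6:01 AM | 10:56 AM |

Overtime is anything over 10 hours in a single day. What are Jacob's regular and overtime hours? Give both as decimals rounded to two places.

Regular 31.02 hours, overtime 0.00 hours

Wed: 5:47 AM–10:11 AM = 4 h 24 min
Thu: 6:20 AM–11:58 AM = 5 h 38 min
Fri: 7:12 AM–2:40 PM = 7 h 28 min
Sat: 5:58 AM–2:34 PM = 8 h 36 min
Sun: 6:01 AM–10:56 AM = 4 h 55 min
Wed reg 4 h 24 min / OT 0 h 0 min; Thu reg 5 h 38 min / OT 0 h 0 min; Fri reg 7 h 28 min / OT 0 h 0 min; Sat reg 8 h 36 min / OT 0 h 0 min; Sun reg 4 h 55 min / OT 0 h 0 min.
Totals: regular 31 h 1 min, overtime 0 h 0 min.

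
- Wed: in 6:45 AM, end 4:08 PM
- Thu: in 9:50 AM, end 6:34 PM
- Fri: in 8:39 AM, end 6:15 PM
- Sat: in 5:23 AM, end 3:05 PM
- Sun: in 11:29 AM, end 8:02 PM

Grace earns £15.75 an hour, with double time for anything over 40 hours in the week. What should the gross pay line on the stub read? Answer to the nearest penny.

Wed: 6:45 AM–4:08 PM = 9 h 23 min
Thu: 9:50 AM–6:34 PM = 8 h 44 min
Fri: 8:39 AM–6:15 PM = 9 h 36 min
Sat: 5:23 AM–3:05 PM = 9 h 42 min
Sun: 11:29 AM–8:02 PM = 8 h 33 min
Total worked: 45 h 58 min = 2758 min.
Regular 40 h 0 min = 2400 min at £15.75/h; overtime 5 h 58 min = 358 min at £31.50/h.
Pay = (2400 × £15.75 + 358 × £31.50) ÷ 60 = £817.95.

£817.95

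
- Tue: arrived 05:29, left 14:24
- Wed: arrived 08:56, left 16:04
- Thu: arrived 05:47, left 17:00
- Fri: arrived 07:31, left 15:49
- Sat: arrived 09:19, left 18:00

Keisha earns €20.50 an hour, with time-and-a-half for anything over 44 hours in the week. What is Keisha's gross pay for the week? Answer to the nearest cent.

Tue: 05:29–14:24 = 8 h 55 min
Wed: 08:56–16:04 = 7 h 8 min
Thu: 05:47–17:00 = 11 h 13 min
Fri: 07:31–15:49 = 8 h 18 min
Sat: 09:19–18:00 = 8 h 41 min
Total worked: 44 h 15 min = 2655 min.
Regular 44 h 0 min = 2640 min at €20.50/h; overtime 0 h 15 min = 15 min at €30.75/h.
Pay = (2640 × €20.50 + 15 × €30.75) ÷ 60 = €909.69.

€909.69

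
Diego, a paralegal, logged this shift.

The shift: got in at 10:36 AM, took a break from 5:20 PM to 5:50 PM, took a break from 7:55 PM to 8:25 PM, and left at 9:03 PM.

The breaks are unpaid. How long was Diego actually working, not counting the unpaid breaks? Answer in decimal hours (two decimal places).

9.45 hours

The shift: 10:36 AM–9:03 PM = 10 h 27 min; less 60 min break → 9 h 27 min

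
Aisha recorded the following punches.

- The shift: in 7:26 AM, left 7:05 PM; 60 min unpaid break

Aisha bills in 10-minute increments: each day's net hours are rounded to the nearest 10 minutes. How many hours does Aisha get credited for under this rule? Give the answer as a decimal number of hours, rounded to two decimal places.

10.67 hours

The shift: 7:26 AM–7:05 PM = 11 h 39 min − 60 min = 10 h 39 min → rounds to 10 h 40 min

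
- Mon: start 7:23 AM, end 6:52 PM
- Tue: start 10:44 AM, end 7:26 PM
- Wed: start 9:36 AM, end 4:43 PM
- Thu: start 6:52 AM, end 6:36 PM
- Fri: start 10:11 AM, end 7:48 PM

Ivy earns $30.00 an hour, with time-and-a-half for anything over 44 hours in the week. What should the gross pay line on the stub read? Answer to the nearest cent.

Mon: 7:23 AM–6:52 PM = 11 h 29 min
Tue: 10:44 AM–7:26 PM = 8 h 42 min
Wed: 9:36 AM–4:43 PM = 7 h 7 min
Thu: 6:52 AM–6:36 PM = 11 h 44 min
Fri: 10:11 AM–7:48 PM = 9 h 37 min
Total worked: 48 h 39 min = 2919 min.
Regular 44 h 0 min = 2640 min at $30.00/h; overtime 4 h 39 min = 279 min at $45.00/h.
Pay = (2640 × $30.00 + 279 × $45.00) ÷ 60 = $1529.25.

$1529.25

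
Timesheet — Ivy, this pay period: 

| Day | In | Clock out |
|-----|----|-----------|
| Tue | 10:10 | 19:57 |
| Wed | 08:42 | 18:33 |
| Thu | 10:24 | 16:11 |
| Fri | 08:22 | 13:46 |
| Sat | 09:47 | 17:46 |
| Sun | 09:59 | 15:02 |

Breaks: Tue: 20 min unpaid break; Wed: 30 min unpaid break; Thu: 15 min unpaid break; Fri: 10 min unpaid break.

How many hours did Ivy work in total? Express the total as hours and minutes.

42 h 36 min

Tue: 10:10–19:57 = 9 h 47 min; less 20 min break → 9 h 27 min
Wed: 08:42–18:33 = 9 h 51 min; less 30 min break → 9 h 21 min
Thu: 10:24–16:11 = 5 h 47 min; less 15 min break → 5 h 32 min
Fri: 08:22–13:46 = 5 h 24 min; less 10 min break → 5 h 14 min
Sat: 09:47–17:46 = 7 h 59 min
Sun: 09:59–15:02 = 5 h 3 min
Total: 9 h 27 min + 9 h 21 min + 5 h 32 min + 5 h 14 min + 7 h 59 min + 5 h 3 min = 42 h 36 min.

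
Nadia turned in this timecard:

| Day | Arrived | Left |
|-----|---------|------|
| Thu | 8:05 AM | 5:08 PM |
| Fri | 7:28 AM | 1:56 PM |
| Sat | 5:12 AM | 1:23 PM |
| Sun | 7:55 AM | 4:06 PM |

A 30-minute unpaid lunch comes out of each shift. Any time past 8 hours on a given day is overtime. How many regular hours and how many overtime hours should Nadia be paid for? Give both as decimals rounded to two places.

Regular 29.33 hours, overtime 0.55 hours

Thu: 8:05 AM–5:08 PM = 9 h 3 min; less 30 min break → 8 h 33 min
Fri: 7:28 AM–1:56 PM = 6 h 28 min; less 30 min break → 5 h 58 min
Sat: 5:12 AM–1:23 PM = 8 h 11 min; less 30 min break → 7 h 41 min
Sun: 7:55 AM–4:06 PM = 8 h 11 min; less 30 min break → 7 h 41 min
Thu reg 8 h 0 min / OT 0 h 33 min; Fri reg 5 h 58 min / OT 0 h 0 min; Sat reg 7 h 41 min / OT 0 h 0 min; Sun reg 7 h 41 min / OT 0 h 0 min.
Totals: regular 29 h 20 min, overtime 0 h 33 min.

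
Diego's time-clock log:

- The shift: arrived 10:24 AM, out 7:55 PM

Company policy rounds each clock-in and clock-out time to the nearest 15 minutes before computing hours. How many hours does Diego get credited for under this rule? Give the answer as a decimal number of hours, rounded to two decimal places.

9.50 hours

The shift: in 10:24 AM→10:30 AM, out 7:55 PM→8:00 PM; 9 h 30 min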